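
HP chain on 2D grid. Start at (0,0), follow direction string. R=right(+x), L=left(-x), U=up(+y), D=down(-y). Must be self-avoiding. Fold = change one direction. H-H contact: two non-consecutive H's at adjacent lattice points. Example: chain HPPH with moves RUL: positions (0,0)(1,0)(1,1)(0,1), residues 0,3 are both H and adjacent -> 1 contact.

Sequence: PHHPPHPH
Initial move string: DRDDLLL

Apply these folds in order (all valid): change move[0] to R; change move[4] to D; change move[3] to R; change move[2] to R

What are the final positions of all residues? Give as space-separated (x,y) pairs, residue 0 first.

Initial moves: DRDDLLL
Fold: move[0]->R => RRDDLLL (positions: [(0, 0), (1, 0), (2, 0), (2, -1), (2, -2), (1, -2), (0, -2), (-1, -2)])
Fold: move[4]->D => RRDDDLL (positions: [(0, 0), (1, 0), (2, 0), (2, -1), (2, -2), (2, -3), (1, -3), (0, -3)])
Fold: move[3]->R => RRDRDLL (positions: [(0, 0), (1, 0), (2, 0), (2, -1), (3, -1), (3, -2), (2, -2), (1, -2)])
Fold: move[2]->R => RRRRDLL (positions: [(0, 0), (1, 0), (2, 0), (3, 0), (4, 0), (4, -1), (3, -1), (2, -1)])

Answer: (0,0) (1,0) (2,0) (3,0) (4,0) (4,-1) (3,-1) (2,-1)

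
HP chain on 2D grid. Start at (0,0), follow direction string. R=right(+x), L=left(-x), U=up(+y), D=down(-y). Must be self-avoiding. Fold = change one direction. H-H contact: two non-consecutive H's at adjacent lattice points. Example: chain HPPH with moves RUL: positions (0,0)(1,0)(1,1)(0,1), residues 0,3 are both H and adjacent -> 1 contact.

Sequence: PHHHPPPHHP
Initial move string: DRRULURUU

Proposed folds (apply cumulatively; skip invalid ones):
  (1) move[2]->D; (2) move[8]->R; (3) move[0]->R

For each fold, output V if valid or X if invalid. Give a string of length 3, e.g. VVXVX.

Answer: XVV

Derivation:
Initial: DRRULURUU -> [(0, 0), (0, -1), (1, -1), (2, -1), (2, 0), (1, 0), (1, 1), (2, 1), (2, 2), (2, 3)]
Fold 1: move[2]->D => DRDULURUU INVALID (collision), skipped
Fold 2: move[8]->R => DRRULURUR VALID
Fold 3: move[0]->R => RRRULURUR VALID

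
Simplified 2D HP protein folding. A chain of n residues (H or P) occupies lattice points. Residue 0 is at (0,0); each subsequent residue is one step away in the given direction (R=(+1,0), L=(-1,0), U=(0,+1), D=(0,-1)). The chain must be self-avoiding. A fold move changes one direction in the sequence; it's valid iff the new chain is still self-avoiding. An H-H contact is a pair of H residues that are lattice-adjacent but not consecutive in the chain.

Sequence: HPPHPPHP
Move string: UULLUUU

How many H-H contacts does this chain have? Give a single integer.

Answer: 0

Derivation:
Positions: [(0, 0), (0, 1), (0, 2), (-1, 2), (-2, 2), (-2, 3), (-2, 4), (-2, 5)]
No H-H contacts found.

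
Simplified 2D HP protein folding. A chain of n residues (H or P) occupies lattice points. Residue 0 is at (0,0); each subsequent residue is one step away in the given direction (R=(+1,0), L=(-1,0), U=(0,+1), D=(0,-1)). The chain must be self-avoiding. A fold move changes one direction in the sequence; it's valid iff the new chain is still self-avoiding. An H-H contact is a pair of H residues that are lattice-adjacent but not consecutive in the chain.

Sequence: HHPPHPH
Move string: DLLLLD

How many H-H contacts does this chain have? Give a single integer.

Positions: [(0, 0), (0, -1), (-1, -1), (-2, -1), (-3, -1), (-4, -1), (-4, -2)]
No H-H contacts found.

Answer: 0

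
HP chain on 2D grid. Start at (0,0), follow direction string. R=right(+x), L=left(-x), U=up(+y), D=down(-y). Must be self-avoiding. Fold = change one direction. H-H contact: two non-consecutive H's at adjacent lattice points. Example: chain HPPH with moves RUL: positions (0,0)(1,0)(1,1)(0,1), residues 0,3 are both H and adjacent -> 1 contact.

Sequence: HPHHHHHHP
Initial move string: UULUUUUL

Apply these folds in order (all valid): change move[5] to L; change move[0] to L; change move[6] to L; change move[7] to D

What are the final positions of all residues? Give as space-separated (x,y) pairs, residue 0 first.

Answer: (0,0) (-1,0) (-1,1) (-2,1) (-2,2) (-2,3) (-3,3) (-4,3) (-4,2)

Derivation:
Initial moves: UULUUUUL
Fold: move[5]->L => UULUULUL (positions: [(0, 0), (0, 1), (0, 2), (-1, 2), (-1, 3), (-1, 4), (-2, 4), (-2, 5), (-3, 5)])
Fold: move[0]->L => LULUULUL (positions: [(0, 0), (-1, 0), (-1, 1), (-2, 1), (-2, 2), (-2, 3), (-3, 3), (-3, 4), (-4, 4)])
Fold: move[6]->L => LULUULLL (positions: [(0, 0), (-1, 0), (-1, 1), (-2, 1), (-2, 2), (-2, 3), (-3, 3), (-4, 3), (-5, 3)])
Fold: move[7]->D => LULUULLD (positions: [(0, 0), (-1, 0), (-1, 1), (-2, 1), (-2, 2), (-2, 3), (-3, 3), (-4, 3), (-4, 2)])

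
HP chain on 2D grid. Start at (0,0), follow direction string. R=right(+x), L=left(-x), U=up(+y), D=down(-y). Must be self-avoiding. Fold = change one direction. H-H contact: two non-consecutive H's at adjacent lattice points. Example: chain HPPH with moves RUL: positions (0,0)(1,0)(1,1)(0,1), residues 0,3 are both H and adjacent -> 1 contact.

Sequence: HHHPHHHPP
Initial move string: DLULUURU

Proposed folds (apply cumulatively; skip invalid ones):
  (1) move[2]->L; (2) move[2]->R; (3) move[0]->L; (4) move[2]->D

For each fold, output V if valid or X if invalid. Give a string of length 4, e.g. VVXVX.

Answer: VXVV

Derivation:
Initial: DLULUURU -> [(0, 0), (0, -1), (-1, -1), (-1, 0), (-2, 0), (-2, 1), (-2, 2), (-1, 2), (-1, 3)]
Fold 1: move[2]->L => DLLLUURU VALID
Fold 2: move[2]->R => DLRLUURU INVALID (collision), skipped
Fold 3: move[0]->L => LLLLUURU VALID
Fold 4: move[2]->D => LLDLUURU VALID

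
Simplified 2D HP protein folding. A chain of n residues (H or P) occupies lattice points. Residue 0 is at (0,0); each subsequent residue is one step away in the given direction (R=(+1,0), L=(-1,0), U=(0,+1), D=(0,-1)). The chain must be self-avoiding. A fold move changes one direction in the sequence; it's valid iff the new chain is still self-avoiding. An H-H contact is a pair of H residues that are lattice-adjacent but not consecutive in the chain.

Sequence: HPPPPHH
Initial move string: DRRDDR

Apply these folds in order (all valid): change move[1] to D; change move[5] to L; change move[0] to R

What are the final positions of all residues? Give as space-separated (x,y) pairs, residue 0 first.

Initial moves: DRRDDR
Fold: move[1]->D => DDRDDR (positions: [(0, 0), (0, -1), (0, -2), (1, -2), (1, -3), (1, -4), (2, -4)])
Fold: move[5]->L => DDRDDL (positions: [(0, 0), (0, -1), (0, -2), (1, -2), (1, -3), (1, -4), (0, -4)])
Fold: move[0]->R => RDRDDL (positions: [(0, 0), (1, 0), (1, -1), (2, -1), (2, -2), (2, -3), (1, -3)])

Answer: (0,0) (1,0) (1,-1) (2,-1) (2,-2) (2,-3) (1,-3)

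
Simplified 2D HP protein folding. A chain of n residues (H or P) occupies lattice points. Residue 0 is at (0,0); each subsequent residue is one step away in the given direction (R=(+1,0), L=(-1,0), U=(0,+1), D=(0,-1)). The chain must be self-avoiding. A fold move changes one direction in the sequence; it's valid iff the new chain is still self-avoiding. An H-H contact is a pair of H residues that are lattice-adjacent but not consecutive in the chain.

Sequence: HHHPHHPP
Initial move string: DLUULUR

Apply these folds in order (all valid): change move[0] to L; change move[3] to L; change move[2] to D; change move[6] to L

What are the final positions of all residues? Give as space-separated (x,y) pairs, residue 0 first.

Answer: (0,0) (-1,0) (-2,0) (-2,-1) (-3,-1) (-4,-1) (-4,0) (-5,0)

Derivation:
Initial moves: DLUULUR
Fold: move[0]->L => LLUULUR (positions: [(0, 0), (-1, 0), (-2, 0), (-2, 1), (-2, 2), (-3, 2), (-3, 3), (-2, 3)])
Fold: move[3]->L => LLULLUR (positions: [(0, 0), (-1, 0), (-2, 0), (-2, 1), (-3, 1), (-4, 1), (-4, 2), (-3, 2)])
Fold: move[2]->D => LLDLLUR (positions: [(0, 0), (-1, 0), (-2, 0), (-2, -1), (-3, -1), (-4, -1), (-4, 0), (-3, 0)])
Fold: move[6]->L => LLDLLUL (positions: [(0, 0), (-1, 0), (-2, 0), (-2, -1), (-3, -1), (-4, -1), (-4, 0), (-5, 0)])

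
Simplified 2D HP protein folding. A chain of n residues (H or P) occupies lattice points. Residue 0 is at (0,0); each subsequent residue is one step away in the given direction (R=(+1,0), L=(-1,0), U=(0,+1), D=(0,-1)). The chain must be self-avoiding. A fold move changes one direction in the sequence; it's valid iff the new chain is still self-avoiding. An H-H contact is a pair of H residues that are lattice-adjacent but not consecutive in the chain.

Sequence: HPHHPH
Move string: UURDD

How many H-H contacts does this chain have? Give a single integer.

Positions: [(0, 0), (0, 1), (0, 2), (1, 2), (1, 1), (1, 0)]
H-H contact: residue 0 @(0,0) - residue 5 @(1, 0)

Answer: 1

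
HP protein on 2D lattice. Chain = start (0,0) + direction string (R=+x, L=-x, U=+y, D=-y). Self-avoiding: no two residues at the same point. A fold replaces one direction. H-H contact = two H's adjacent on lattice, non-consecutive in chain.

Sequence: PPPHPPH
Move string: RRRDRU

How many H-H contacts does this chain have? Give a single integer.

Answer: 1

Derivation:
Positions: [(0, 0), (1, 0), (2, 0), (3, 0), (3, -1), (4, -1), (4, 0)]
H-H contact: residue 3 @(3,0) - residue 6 @(4, 0)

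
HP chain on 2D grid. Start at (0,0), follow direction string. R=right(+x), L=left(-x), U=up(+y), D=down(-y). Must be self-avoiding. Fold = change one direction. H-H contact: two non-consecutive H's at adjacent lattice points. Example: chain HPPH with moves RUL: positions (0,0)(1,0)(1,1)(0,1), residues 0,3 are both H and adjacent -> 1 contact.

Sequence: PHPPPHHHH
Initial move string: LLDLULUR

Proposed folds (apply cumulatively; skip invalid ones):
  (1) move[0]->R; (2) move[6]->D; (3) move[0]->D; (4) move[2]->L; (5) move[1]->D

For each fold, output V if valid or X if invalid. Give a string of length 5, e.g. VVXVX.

Initial: LLDLULUR -> [(0, 0), (-1, 0), (-2, 0), (-2, -1), (-3, -1), (-3, 0), (-4, 0), (-4, 1), (-3, 1)]
Fold 1: move[0]->R => RLDLULUR INVALID (collision), skipped
Fold 2: move[6]->D => LLDLULDR INVALID (collision), skipped
Fold 3: move[0]->D => DLDLULUR VALID
Fold 4: move[2]->L => DLLLULUR VALID
Fold 5: move[1]->D => DDLLULUR VALID

Answer: XXVVV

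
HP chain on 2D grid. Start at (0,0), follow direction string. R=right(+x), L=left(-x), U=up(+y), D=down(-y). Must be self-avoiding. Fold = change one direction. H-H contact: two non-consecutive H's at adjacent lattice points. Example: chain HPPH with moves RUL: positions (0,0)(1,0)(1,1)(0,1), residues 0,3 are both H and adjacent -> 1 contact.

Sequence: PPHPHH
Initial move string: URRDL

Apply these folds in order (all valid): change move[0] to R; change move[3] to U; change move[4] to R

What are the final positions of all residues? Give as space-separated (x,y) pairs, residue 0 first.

Answer: (0,0) (1,0) (2,0) (3,0) (3,1) (4,1)

Derivation:
Initial moves: URRDL
Fold: move[0]->R => RRRDL (positions: [(0, 0), (1, 0), (2, 0), (3, 0), (3, -1), (2, -1)])
Fold: move[3]->U => RRRUL (positions: [(0, 0), (1, 0), (2, 0), (3, 0), (3, 1), (2, 1)])
Fold: move[4]->R => RRRUR (positions: [(0, 0), (1, 0), (2, 0), (3, 0), (3, 1), (4, 1)])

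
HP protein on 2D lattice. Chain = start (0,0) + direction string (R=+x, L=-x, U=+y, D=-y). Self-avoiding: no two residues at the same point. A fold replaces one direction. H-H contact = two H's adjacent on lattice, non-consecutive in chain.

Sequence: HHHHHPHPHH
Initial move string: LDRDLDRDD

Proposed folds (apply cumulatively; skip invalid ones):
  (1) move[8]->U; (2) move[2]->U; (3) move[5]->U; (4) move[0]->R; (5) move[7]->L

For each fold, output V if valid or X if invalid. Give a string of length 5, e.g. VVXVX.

Initial: LDRDLDRDD -> [(0, 0), (-1, 0), (-1, -1), (0, -1), (0, -2), (-1, -2), (-1, -3), (0, -3), (0, -4), (0, -5)]
Fold 1: move[8]->U => LDRDLDRDU INVALID (collision), skipped
Fold 2: move[2]->U => LDUDLDRDD INVALID (collision), skipped
Fold 3: move[5]->U => LDRDLURDD INVALID (collision), skipped
Fold 4: move[0]->R => RDRDLDRDD VALID
Fold 5: move[7]->L => RDRDLDRLD INVALID (collision), skipped

Answer: XXXVX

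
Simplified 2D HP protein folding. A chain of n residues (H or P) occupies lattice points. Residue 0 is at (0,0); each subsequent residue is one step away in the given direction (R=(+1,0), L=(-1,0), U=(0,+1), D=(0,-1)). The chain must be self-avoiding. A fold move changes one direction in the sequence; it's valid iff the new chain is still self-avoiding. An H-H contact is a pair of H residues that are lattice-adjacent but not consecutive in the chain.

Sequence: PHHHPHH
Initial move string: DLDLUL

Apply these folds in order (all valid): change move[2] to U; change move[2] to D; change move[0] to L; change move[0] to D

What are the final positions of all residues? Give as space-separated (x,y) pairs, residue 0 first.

Answer: (0,0) (0,-1) (-1,-1) (-1,-2) (-2,-2) (-2,-1) (-3,-1)

Derivation:
Initial moves: DLDLUL
Fold: move[2]->U => DLULUL (positions: [(0, 0), (0, -1), (-1, -1), (-1, 0), (-2, 0), (-2, 1), (-3, 1)])
Fold: move[2]->D => DLDLUL (positions: [(0, 0), (0, -1), (-1, -1), (-1, -2), (-2, -2), (-2, -1), (-3, -1)])
Fold: move[0]->L => LLDLUL (positions: [(0, 0), (-1, 0), (-2, 0), (-2, -1), (-3, -1), (-3, 0), (-4, 0)])
Fold: move[0]->D => DLDLUL (positions: [(0, 0), (0, -1), (-1, -1), (-1, -2), (-2, -2), (-2, -1), (-3, -1)])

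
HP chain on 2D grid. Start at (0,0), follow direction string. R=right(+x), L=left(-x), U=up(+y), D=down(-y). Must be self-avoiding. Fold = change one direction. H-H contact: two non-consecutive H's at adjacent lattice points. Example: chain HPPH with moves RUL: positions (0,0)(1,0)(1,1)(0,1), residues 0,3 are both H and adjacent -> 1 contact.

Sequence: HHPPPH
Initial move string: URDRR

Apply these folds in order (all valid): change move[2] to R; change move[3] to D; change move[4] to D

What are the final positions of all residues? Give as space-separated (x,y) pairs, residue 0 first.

Answer: (0,0) (0,1) (1,1) (2,1) (2,0) (2,-1)

Derivation:
Initial moves: URDRR
Fold: move[2]->R => URRRR (positions: [(0, 0), (0, 1), (1, 1), (2, 1), (3, 1), (4, 1)])
Fold: move[3]->D => URRDR (positions: [(0, 0), (0, 1), (1, 1), (2, 1), (2, 0), (3, 0)])
Fold: move[4]->D => URRDD (positions: [(0, 0), (0, 1), (1, 1), (2, 1), (2, 0), (2, -1)])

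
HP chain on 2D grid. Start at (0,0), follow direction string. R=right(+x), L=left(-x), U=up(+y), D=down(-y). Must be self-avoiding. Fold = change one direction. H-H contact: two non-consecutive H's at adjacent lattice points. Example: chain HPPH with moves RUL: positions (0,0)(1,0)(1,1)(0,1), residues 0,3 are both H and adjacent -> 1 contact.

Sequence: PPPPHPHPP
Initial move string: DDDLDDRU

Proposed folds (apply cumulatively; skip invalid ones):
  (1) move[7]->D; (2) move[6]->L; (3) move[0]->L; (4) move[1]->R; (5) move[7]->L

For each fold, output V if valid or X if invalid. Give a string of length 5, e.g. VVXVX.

Initial: DDDLDDRU -> [(0, 0), (0, -1), (0, -2), (0, -3), (-1, -3), (-1, -4), (-1, -5), (0, -5), (0, -4)]
Fold 1: move[7]->D => DDDLDDRD VALID
Fold 2: move[6]->L => DDDLDDLD VALID
Fold 3: move[0]->L => LDDLDDLD VALID
Fold 4: move[1]->R => LRDLDDLD INVALID (collision), skipped
Fold 5: move[7]->L => LDDLDDLL VALID

Answer: VVVXV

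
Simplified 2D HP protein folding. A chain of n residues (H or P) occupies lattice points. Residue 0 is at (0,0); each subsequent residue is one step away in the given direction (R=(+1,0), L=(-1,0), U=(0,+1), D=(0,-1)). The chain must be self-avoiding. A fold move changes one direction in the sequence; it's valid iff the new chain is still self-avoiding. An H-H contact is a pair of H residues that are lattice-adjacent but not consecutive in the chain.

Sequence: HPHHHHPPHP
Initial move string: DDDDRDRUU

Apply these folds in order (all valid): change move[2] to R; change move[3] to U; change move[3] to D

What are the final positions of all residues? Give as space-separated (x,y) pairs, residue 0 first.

Answer: (0,0) (0,-1) (0,-2) (1,-2) (1,-3) (2,-3) (2,-4) (3,-4) (3,-3) (3,-2)

Derivation:
Initial moves: DDDDRDRUU
Fold: move[2]->R => DDRDRDRUU (positions: [(0, 0), (0, -1), (0, -2), (1, -2), (1, -3), (2, -3), (2, -4), (3, -4), (3, -3), (3, -2)])
Fold: move[3]->U => DDRURDRUU (positions: [(0, 0), (0, -1), (0, -2), (1, -2), (1, -1), (2, -1), (2, -2), (3, -2), (3, -1), (3, 0)])
Fold: move[3]->D => DDRDRDRUU (positions: [(0, 0), (0, -1), (0, -2), (1, -2), (1, -3), (2, -3), (2, -4), (3, -4), (3, -3), (3, -2)])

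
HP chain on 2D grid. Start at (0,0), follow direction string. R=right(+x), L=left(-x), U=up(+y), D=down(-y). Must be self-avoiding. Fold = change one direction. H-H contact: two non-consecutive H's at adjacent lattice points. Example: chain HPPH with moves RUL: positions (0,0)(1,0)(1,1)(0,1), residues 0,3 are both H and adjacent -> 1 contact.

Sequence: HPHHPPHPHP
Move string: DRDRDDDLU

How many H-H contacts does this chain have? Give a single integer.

Positions: [(0, 0), (0, -1), (1, -1), (1, -2), (2, -2), (2, -3), (2, -4), (2, -5), (1, -5), (1, -4)]
No H-H contacts found.

Answer: 0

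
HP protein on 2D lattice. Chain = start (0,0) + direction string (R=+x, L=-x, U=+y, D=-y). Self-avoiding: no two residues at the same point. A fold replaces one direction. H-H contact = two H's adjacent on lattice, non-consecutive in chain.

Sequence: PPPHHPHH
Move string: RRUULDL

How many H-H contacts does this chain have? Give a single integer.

Answer: 1

Derivation:
Positions: [(0, 0), (1, 0), (2, 0), (2, 1), (2, 2), (1, 2), (1, 1), (0, 1)]
H-H contact: residue 3 @(2,1) - residue 6 @(1, 1)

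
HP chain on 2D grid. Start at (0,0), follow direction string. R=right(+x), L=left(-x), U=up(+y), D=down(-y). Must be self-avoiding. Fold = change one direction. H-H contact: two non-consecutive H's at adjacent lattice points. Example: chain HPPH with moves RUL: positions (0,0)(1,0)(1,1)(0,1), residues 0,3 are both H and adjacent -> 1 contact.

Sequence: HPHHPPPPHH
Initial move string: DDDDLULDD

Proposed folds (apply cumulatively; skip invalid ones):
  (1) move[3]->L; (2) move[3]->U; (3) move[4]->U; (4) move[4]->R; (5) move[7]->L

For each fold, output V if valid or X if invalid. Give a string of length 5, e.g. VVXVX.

Answer: VXVXV

Derivation:
Initial: DDDDLULDD -> [(0, 0), (0, -1), (0, -2), (0, -3), (0, -4), (-1, -4), (-1, -3), (-2, -3), (-2, -4), (-2, -5)]
Fold 1: move[3]->L => DDDLLULDD VALID
Fold 2: move[3]->U => DDDULULDD INVALID (collision), skipped
Fold 3: move[4]->U => DDDLUULDD VALID
Fold 4: move[4]->R => DDDLRULDD INVALID (collision), skipped
Fold 5: move[7]->L => DDDLUULLD VALID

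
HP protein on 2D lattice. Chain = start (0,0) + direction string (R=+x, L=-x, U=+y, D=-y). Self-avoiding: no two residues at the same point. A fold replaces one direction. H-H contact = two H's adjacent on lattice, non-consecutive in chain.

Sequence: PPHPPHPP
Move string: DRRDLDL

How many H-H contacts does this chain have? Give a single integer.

Positions: [(0, 0), (0, -1), (1, -1), (2, -1), (2, -2), (1, -2), (1, -3), (0, -3)]
H-H contact: residue 2 @(1,-1) - residue 5 @(1, -2)

Answer: 1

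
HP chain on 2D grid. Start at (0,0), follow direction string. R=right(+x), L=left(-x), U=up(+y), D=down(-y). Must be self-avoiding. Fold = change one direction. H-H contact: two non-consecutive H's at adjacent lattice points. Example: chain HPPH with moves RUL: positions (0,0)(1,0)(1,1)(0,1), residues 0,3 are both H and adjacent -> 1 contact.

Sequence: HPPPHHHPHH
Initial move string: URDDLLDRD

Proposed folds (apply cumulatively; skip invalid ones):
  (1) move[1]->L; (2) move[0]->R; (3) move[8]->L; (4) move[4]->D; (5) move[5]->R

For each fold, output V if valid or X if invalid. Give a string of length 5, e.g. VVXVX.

Initial: URDDLLDRD -> [(0, 0), (0, 1), (1, 1), (1, 0), (1, -1), (0, -1), (-1, -1), (-1, -2), (0, -2), (0, -3)]
Fold 1: move[1]->L => ULDDLLDRD VALID
Fold 2: move[0]->R => RLDDLLDRD INVALID (collision), skipped
Fold 3: move[8]->L => ULDDLLDRL INVALID (collision), skipped
Fold 4: move[4]->D => ULDDDLDRD VALID
Fold 5: move[5]->R => ULDDDRDRD VALID

Answer: VXXVV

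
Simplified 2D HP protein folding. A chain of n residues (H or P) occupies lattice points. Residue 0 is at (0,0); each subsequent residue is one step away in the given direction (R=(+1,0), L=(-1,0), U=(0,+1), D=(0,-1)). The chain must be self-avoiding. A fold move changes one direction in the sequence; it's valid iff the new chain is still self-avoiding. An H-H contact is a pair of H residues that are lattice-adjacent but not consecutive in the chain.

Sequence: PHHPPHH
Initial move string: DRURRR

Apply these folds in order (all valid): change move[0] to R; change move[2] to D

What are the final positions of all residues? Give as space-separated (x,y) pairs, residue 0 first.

Initial moves: DRURRR
Fold: move[0]->R => RRURRR (positions: [(0, 0), (1, 0), (2, 0), (2, 1), (3, 1), (4, 1), (5, 1)])
Fold: move[2]->D => RRDRRR (positions: [(0, 0), (1, 0), (2, 0), (2, -1), (3, -1), (4, -1), (5, -1)])

Answer: (0,0) (1,0) (2,0) (2,-1) (3,-1) (4,-1) (5,-1)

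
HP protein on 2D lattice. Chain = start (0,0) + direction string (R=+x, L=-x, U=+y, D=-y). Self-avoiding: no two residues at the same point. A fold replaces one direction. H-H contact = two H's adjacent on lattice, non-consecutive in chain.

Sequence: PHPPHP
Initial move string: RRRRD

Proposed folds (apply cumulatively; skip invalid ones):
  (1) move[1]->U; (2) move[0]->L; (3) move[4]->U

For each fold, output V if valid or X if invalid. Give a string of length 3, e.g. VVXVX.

Answer: VVV

Derivation:
Initial: RRRRD -> [(0, 0), (1, 0), (2, 0), (3, 0), (4, 0), (4, -1)]
Fold 1: move[1]->U => RURRD VALID
Fold 2: move[0]->L => LURRD VALID
Fold 3: move[4]->U => LURRU VALID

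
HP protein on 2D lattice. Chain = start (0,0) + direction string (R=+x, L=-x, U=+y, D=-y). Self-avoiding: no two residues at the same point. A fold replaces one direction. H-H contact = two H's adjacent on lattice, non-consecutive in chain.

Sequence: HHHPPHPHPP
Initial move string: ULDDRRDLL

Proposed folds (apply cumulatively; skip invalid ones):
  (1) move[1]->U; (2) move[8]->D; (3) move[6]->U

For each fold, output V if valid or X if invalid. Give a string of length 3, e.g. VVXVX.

Initial: ULDDRRDLL -> [(0, 0), (0, 1), (-1, 1), (-1, 0), (-1, -1), (0, -1), (1, -1), (1, -2), (0, -2), (-1, -2)]
Fold 1: move[1]->U => UUDDRRDLL INVALID (collision), skipped
Fold 2: move[8]->D => ULDDRRDLD VALID
Fold 3: move[6]->U => ULDDRRULD INVALID (collision), skipped

Answer: XVX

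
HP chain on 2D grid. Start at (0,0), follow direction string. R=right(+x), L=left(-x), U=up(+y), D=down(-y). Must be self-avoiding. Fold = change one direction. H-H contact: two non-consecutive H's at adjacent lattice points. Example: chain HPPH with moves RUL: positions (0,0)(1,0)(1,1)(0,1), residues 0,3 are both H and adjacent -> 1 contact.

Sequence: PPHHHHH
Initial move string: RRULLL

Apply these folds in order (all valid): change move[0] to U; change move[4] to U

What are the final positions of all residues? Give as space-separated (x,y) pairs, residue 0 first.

Answer: (0,0) (0,1) (1,1) (1,2) (0,2) (0,3) (-1,3)

Derivation:
Initial moves: RRULLL
Fold: move[0]->U => URULLL (positions: [(0, 0), (0, 1), (1, 1), (1, 2), (0, 2), (-1, 2), (-2, 2)])
Fold: move[4]->U => URULUL (positions: [(0, 0), (0, 1), (1, 1), (1, 2), (0, 2), (0, 3), (-1, 3)])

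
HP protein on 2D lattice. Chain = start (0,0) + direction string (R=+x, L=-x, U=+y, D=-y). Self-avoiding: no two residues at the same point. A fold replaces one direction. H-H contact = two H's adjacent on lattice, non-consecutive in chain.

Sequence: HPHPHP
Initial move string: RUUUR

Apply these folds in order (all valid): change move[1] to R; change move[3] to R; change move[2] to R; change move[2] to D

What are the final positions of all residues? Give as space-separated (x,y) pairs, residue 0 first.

Answer: (0,0) (1,0) (2,0) (2,-1) (3,-1) (4,-1)

Derivation:
Initial moves: RUUUR
Fold: move[1]->R => RRUUR (positions: [(0, 0), (1, 0), (2, 0), (2, 1), (2, 2), (3, 2)])
Fold: move[3]->R => RRURR (positions: [(0, 0), (1, 0), (2, 0), (2, 1), (3, 1), (4, 1)])
Fold: move[2]->R => RRRRR (positions: [(0, 0), (1, 0), (2, 0), (3, 0), (4, 0), (5, 0)])
Fold: move[2]->D => RRDRR (positions: [(0, 0), (1, 0), (2, 0), (2, -1), (3, -1), (4, -1)])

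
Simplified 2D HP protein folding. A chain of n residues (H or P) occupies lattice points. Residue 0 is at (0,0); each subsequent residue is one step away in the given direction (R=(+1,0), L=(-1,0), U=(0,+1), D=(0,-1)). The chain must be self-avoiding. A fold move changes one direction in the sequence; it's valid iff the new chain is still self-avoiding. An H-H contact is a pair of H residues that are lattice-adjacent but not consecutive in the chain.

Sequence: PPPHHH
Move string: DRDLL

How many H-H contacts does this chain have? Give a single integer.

Answer: 0

Derivation:
Positions: [(0, 0), (0, -1), (1, -1), (1, -2), (0, -2), (-1, -2)]
No H-H contacts found.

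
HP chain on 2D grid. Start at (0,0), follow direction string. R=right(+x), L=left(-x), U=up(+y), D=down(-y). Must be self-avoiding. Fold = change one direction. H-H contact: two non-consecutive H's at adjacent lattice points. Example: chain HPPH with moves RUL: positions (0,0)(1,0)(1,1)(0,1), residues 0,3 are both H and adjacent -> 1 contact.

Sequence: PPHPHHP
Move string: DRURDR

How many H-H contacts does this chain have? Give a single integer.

Positions: [(0, 0), (0, -1), (1, -1), (1, 0), (2, 0), (2, -1), (3, -1)]
H-H contact: residue 2 @(1,-1) - residue 5 @(2, -1)

Answer: 1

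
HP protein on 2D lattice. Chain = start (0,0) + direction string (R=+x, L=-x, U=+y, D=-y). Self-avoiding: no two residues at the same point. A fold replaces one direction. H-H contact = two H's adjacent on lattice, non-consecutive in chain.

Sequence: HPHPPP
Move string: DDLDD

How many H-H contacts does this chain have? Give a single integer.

Positions: [(0, 0), (0, -1), (0, -2), (-1, -2), (-1, -3), (-1, -4)]
No H-H contacts found.

Answer: 0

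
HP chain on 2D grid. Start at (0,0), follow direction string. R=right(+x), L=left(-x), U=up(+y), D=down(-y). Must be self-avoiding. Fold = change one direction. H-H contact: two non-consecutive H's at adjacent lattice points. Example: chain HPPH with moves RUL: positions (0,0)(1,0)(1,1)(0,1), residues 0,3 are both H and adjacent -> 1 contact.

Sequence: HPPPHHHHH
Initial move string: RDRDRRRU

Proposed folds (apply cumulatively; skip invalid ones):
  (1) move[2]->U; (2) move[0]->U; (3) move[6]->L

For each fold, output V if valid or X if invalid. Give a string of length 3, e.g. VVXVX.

Initial: RDRDRRRU -> [(0, 0), (1, 0), (1, -1), (2, -1), (2, -2), (3, -2), (4, -2), (5, -2), (5, -1)]
Fold 1: move[2]->U => RDUDRRRU INVALID (collision), skipped
Fold 2: move[0]->U => UDRDRRRU INVALID (collision), skipped
Fold 3: move[6]->L => RDRDRRLU INVALID (collision), skipped

Answer: XXX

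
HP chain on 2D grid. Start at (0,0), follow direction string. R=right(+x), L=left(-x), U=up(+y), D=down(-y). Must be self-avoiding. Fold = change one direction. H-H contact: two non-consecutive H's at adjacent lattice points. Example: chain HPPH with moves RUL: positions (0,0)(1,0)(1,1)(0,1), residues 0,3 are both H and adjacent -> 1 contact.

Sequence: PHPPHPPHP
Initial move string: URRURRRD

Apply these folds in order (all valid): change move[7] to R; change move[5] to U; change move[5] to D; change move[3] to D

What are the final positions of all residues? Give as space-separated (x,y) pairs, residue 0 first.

Answer: (0,0) (0,1) (1,1) (2,1) (2,0) (3,0) (3,-1) (4,-1) (5,-1)

Derivation:
Initial moves: URRURRRD
Fold: move[7]->R => URRURRRR (positions: [(0, 0), (0, 1), (1, 1), (2, 1), (2, 2), (3, 2), (4, 2), (5, 2), (6, 2)])
Fold: move[5]->U => URRURURR (positions: [(0, 0), (0, 1), (1, 1), (2, 1), (2, 2), (3, 2), (3, 3), (4, 3), (5, 3)])
Fold: move[5]->D => URRURDRR (positions: [(0, 0), (0, 1), (1, 1), (2, 1), (2, 2), (3, 2), (3, 1), (4, 1), (5, 1)])
Fold: move[3]->D => URRDRDRR (positions: [(0, 0), (0, 1), (1, 1), (2, 1), (2, 0), (3, 0), (3, -1), (4, -1), (5, -1)])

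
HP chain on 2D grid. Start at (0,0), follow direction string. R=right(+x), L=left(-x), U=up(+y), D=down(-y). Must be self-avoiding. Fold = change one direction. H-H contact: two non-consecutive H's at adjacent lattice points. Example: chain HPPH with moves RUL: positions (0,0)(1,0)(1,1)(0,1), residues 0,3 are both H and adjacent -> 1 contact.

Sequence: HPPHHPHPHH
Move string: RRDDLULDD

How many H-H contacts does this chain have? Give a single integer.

Answer: 1

Derivation:
Positions: [(0, 0), (1, 0), (2, 0), (2, -1), (2, -2), (1, -2), (1, -1), (0, -1), (0, -2), (0, -3)]
H-H contact: residue 3 @(2,-1) - residue 6 @(1, -1)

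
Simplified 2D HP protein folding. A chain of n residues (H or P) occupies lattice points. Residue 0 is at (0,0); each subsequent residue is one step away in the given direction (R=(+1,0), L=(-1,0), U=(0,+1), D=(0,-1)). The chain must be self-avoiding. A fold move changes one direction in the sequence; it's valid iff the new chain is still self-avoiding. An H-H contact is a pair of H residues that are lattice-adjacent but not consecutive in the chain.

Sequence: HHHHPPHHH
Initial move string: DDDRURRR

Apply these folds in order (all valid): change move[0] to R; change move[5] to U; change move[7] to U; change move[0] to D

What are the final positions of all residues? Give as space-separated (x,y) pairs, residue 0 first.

Answer: (0,0) (0,-1) (0,-2) (0,-3) (1,-3) (1,-2) (1,-1) (2,-1) (2,0)

Derivation:
Initial moves: DDDRURRR
Fold: move[0]->R => RDDRURRR (positions: [(0, 0), (1, 0), (1, -1), (1, -2), (2, -2), (2, -1), (3, -1), (4, -1), (5, -1)])
Fold: move[5]->U => RDDRUURR (positions: [(0, 0), (1, 0), (1, -1), (1, -2), (2, -2), (2, -1), (2, 0), (3, 0), (4, 0)])
Fold: move[7]->U => RDDRUURU (positions: [(0, 0), (1, 0), (1, -1), (1, -2), (2, -2), (2, -1), (2, 0), (3, 0), (3, 1)])
Fold: move[0]->D => DDDRUURU (positions: [(0, 0), (0, -1), (0, -2), (0, -3), (1, -3), (1, -2), (1, -1), (2, -1), (2, 0)])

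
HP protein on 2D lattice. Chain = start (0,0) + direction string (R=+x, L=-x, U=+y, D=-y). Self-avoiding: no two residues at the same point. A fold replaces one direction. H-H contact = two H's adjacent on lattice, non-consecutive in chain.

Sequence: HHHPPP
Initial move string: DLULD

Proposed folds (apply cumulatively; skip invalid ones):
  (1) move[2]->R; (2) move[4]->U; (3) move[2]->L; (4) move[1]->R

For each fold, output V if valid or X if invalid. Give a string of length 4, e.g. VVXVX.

Answer: XVVX

Derivation:
Initial: DLULD -> [(0, 0), (0, -1), (-1, -1), (-1, 0), (-2, 0), (-2, -1)]
Fold 1: move[2]->R => DLRLD INVALID (collision), skipped
Fold 2: move[4]->U => DLULU VALID
Fold 3: move[2]->L => DLLLU VALID
Fold 4: move[1]->R => DRLLU INVALID (collision), skipped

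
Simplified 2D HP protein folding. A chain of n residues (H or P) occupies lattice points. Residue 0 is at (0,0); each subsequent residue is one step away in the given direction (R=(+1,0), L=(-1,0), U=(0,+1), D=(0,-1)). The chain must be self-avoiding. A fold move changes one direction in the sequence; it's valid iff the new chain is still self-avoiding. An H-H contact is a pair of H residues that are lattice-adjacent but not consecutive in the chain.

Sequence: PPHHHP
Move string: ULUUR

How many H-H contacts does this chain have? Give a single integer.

Answer: 0

Derivation:
Positions: [(0, 0), (0, 1), (-1, 1), (-1, 2), (-1, 3), (0, 3)]
No H-H contacts found.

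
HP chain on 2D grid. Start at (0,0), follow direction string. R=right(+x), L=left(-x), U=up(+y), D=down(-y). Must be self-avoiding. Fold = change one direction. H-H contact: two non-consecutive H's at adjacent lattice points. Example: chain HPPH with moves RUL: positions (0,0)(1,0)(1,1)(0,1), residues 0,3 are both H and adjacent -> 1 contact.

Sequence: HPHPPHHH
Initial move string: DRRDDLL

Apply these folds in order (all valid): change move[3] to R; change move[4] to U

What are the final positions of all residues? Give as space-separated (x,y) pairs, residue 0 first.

Initial moves: DRRDDLL
Fold: move[3]->R => DRRRDLL (positions: [(0, 0), (0, -1), (1, -1), (2, -1), (3, -1), (3, -2), (2, -2), (1, -2)])
Fold: move[4]->U => DRRRULL (positions: [(0, 0), (0, -1), (1, -1), (2, -1), (3, -1), (3, 0), (2, 0), (1, 0)])

Answer: (0,0) (0,-1) (1,-1) (2,-1) (3,-1) (3,0) (2,0) (1,0)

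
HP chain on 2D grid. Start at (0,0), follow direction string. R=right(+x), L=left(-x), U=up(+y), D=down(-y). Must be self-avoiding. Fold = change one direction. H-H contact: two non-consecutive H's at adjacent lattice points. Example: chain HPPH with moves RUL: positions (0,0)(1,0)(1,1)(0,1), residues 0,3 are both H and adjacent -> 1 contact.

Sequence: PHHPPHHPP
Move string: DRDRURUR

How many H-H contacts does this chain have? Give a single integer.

Positions: [(0, 0), (0, -1), (1, -1), (1, -2), (2, -2), (2, -1), (3, -1), (3, 0), (4, 0)]
H-H contact: residue 2 @(1,-1) - residue 5 @(2, -1)

Answer: 1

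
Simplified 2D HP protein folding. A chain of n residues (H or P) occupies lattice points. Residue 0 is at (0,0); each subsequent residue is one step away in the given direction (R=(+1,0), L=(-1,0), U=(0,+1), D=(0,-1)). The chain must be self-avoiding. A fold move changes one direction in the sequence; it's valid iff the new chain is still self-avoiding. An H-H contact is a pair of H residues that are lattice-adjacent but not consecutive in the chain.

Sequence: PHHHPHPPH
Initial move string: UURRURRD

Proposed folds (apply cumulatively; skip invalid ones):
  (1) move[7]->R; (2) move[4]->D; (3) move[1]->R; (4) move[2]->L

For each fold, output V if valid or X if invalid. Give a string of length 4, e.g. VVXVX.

Initial: UURRURRD -> [(0, 0), (0, 1), (0, 2), (1, 2), (2, 2), (2, 3), (3, 3), (4, 3), (4, 2)]
Fold 1: move[7]->R => UURRURRR VALID
Fold 2: move[4]->D => UURRDRRR VALID
Fold 3: move[1]->R => URRRDRRR VALID
Fold 4: move[2]->L => URLRDRRR INVALID (collision), skipped

Answer: VVVX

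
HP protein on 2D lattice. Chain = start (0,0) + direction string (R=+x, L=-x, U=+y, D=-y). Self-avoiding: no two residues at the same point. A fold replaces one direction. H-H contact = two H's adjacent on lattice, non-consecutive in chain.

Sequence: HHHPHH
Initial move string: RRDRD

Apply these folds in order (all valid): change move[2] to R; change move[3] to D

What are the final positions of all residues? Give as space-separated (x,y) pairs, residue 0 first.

Answer: (0,0) (1,0) (2,0) (3,0) (3,-1) (3,-2)

Derivation:
Initial moves: RRDRD
Fold: move[2]->R => RRRRD (positions: [(0, 0), (1, 0), (2, 0), (3, 0), (4, 0), (4, -1)])
Fold: move[3]->D => RRRDD (positions: [(0, 0), (1, 0), (2, 0), (3, 0), (3, -1), (3, -2)])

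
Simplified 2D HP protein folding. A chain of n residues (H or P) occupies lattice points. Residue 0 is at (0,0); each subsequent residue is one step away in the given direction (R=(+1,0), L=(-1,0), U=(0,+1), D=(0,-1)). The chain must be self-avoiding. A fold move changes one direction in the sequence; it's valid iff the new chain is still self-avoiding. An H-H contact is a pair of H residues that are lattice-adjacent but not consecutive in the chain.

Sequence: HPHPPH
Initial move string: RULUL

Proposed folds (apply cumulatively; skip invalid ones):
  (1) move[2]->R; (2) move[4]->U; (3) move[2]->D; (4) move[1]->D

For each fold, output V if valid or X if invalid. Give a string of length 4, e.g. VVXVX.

Initial: RULUL -> [(0, 0), (1, 0), (1, 1), (0, 1), (0, 2), (-1, 2)]
Fold 1: move[2]->R => RURUL VALID
Fold 2: move[4]->U => RURUU VALID
Fold 3: move[2]->D => RUDUU INVALID (collision), skipped
Fold 4: move[1]->D => RDRUU VALID

Answer: VVXV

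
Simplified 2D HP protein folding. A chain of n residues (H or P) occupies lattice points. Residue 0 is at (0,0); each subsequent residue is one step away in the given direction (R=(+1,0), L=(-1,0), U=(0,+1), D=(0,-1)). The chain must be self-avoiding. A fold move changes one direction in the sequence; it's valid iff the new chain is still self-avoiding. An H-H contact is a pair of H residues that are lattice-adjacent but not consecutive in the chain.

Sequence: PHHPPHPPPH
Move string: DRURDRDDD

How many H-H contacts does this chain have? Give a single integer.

Positions: [(0, 0), (0, -1), (1, -1), (1, 0), (2, 0), (2, -1), (3, -1), (3, -2), (3, -3), (3, -4)]
H-H contact: residue 2 @(1,-1) - residue 5 @(2, -1)

Answer: 1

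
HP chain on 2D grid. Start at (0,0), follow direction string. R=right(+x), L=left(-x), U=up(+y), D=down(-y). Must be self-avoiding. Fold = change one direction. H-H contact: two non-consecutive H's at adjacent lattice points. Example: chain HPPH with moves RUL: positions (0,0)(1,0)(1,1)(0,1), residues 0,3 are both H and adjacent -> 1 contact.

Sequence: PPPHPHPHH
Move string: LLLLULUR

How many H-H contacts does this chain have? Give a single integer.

Answer: 1

Derivation:
Positions: [(0, 0), (-1, 0), (-2, 0), (-3, 0), (-4, 0), (-4, 1), (-5, 1), (-5, 2), (-4, 2)]
H-H contact: residue 5 @(-4,1) - residue 8 @(-4, 2)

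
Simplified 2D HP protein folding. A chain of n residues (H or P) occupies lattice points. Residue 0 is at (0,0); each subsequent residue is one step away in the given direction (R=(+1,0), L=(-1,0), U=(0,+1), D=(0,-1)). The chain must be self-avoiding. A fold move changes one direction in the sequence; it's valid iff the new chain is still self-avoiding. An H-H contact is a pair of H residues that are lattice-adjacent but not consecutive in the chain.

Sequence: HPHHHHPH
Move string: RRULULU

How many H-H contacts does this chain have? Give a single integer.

Positions: [(0, 0), (1, 0), (2, 0), (2, 1), (1, 1), (1, 2), (0, 2), (0, 3)]
No H-H contacts found.

Answer: 0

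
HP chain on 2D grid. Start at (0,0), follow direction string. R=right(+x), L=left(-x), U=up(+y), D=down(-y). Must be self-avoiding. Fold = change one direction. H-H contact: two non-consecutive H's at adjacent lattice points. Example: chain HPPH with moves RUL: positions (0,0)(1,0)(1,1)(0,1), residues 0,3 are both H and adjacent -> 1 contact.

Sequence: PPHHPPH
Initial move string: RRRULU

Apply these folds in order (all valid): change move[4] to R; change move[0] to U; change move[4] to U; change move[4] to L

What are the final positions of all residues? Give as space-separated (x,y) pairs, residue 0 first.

Answer: (0,0) (0,1) (1,1) (2,1) (2,2) (1,2) (1,3)

Derivation:
Initial moves: RRRULU
Fold: move[4]->R => RRRURU (positions: [(0, 0), (1, 0), (2, 0), (3, 0), (3, 1), (4, 1), (4, 2)])
Fold: move[0]->U => URRURU (positions: [(0, 0), (0, 1), (1, 1), (2, 1), (2, 2), (3, 2), (3, 3)])
Fold: move[4]->U => URRUUU (positions: [(0, 0), (0, 1), (1, 1), (2, 1), (2, 2), (2, 3), (2, 4)])
Fold: move[4]->L => URRULU (positions: [(0, 0), (0, 1), (1, 1), (2, 1), (2, 2), (1, 2), (1, 3)])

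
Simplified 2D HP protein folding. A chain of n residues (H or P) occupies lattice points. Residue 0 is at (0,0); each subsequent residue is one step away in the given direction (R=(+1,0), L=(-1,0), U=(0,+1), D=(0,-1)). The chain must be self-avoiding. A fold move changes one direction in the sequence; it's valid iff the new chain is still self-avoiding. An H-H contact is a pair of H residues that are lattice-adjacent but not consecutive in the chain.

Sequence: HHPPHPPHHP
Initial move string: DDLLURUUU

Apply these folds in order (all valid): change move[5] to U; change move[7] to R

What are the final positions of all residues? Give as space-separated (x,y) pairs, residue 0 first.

Initial moves: DDLLURUUU
Fold: move[5]->U => DDLLUUUUU (positions: [(0, 0), (0, -1), (0, -2), (-1, -2), (-2, -2), (-2, -1), (-2, 0), (-2, 1), (-2, 2), (-2, 3)])
Fold: move[7]->R => DDLLUUURU (positions: [(0, 0), (0, -1), (0, -2), (-1, -2), (-2, -2), (-2, -1), (-2, 0), (-2, 1), (-1, 1), (-1, 2)])

Answer: (0,0) (0,-1) (0,-2) (-1,-2) (-2,-2) (-2,-1) (-2,0) (-2,1) (-1,1) (-1,2)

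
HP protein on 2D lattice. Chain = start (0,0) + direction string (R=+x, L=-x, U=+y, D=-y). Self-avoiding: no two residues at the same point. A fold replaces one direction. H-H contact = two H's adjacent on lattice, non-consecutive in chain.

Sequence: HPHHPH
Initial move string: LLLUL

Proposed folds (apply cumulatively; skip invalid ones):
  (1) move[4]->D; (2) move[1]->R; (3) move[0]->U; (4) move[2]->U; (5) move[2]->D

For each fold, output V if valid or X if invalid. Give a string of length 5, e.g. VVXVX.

Initial: LLLUL -> [(0, 0), (-1, 0), (-2, 0), (-3, 0), (-3, 1), (-4, 1)]
Fold 1: move[4]->D => LLLUD INVALID (collision), skipped
Fold 2: move[1]->R => LRLUL INVALID (collision), skipped
Fold 3: move[0]->U => ULLUL VALID
Fold 4: move[2]->U => ULUUL VALID
Fold 5: move[2]->D => ULDUL INVALID (collision), skipped

Answer: XXVVX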